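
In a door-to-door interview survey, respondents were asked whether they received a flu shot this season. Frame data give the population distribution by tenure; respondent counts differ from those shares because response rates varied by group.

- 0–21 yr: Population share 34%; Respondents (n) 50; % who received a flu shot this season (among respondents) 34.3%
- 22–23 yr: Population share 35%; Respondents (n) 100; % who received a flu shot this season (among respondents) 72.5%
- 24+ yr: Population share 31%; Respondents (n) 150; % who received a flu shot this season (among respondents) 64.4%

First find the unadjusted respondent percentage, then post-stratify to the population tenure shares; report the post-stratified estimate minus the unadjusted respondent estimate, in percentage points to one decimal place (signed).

-5.1 percentage points

Naive respondent-only estimate (weights = respondent counts):
  (50/300)×34.3 + (100/300)×72.5 + (150/300)×64.4 = 62.0833%
Reweighting by population tenure shares:
  0.34×34.3 + 0.35×72.5 + 0.31×64.4 = 57.001%
Difference = 57.001 − 62.0833 = -5.0823 pp.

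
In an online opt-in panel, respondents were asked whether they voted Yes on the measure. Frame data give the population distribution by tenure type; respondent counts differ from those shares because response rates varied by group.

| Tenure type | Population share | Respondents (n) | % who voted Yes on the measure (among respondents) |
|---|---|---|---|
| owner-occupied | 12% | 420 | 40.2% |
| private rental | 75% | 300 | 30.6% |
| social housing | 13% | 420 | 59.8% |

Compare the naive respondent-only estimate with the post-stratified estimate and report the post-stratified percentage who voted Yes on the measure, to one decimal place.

Unadjusted (pooled respondent) estimate weights by respondent counts:
  (420/1140)×40.2 + (300/1140)×30.6 + (420/1140)×59.8 = 44.8947%
Post-stratified estimate weights by population shares:
  0.12×40.2 + 0.75×30.6 + 0.13×59.8 = 35.548%

35.5%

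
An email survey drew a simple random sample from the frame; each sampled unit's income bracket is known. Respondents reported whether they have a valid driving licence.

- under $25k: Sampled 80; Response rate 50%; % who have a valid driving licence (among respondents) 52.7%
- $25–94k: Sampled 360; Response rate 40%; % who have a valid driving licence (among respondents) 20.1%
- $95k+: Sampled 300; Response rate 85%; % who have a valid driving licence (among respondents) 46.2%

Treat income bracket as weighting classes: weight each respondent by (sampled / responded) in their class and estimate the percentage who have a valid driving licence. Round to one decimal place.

Each respondent's weight = sampled/responded in their class; summing within a class gives n_sampled, so:
  under $25k: 80 × 52.7 = 4216
  $25–94k: 360 × 20.1 = 7236
  $95k+: 300 × 46.2 = 13,860
Adjusted estimate = 25,312 / 740 = 34.2054 → 34.2%.

34.2%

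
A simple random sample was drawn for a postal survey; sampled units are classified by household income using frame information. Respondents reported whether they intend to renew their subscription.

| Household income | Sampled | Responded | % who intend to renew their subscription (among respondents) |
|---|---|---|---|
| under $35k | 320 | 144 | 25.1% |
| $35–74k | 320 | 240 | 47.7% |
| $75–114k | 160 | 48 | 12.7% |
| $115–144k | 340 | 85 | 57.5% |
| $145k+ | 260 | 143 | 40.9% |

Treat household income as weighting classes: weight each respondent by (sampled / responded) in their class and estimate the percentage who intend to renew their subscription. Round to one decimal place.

Response rates by class: under $35k 144/320 = 45%, $35–74k 240/320 = 75%, $75–114k 48/160 = 30%, $115–144k 85/340 = 25%, $145k+ 143/260 = 55%.
Inverse-response-rate weighting restores each class to its sampled count, so class totals weight by n_sampled:
  under $35k: 320 × 25.1 = 8032
  $35–74k: 320 × 47.7 = 15,264
  $75–114k: 160 × 12.7 = 2032
  $115–144k: 340 × 57.5 = 19,550
  $145k+: 260 × 40.9 = 10,634
Adjusted estimate = 55,512 / 1,400 = 39.6514 → 39.7%.

39.7%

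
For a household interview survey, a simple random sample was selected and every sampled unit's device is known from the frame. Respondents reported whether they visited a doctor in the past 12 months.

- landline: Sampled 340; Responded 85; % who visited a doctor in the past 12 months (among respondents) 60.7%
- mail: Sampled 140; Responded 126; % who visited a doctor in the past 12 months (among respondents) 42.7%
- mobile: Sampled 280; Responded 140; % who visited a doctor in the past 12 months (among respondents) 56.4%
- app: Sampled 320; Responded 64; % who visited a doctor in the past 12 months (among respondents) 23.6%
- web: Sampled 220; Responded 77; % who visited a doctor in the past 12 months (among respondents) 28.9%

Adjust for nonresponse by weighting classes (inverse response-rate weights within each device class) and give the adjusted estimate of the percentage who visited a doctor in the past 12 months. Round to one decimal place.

Response rates by class: landline 85/340 = 25%, mail 126/140 = 90%, mobile 140/280 = 50%, app 64/320 = 20%, web 77/220 = 35%.
Each respondent's weight = sampled/responded in their class; summing within a class gives n_sampled, so:
  landline: 340 × 60.7 = 20,638
  mail: 140 × 42.7 = 5978
  mobile: 280 × 56.4 = 15,792
  app: 320 × 23.6 = 7552
  web: 220 × 28.9 = 6358
Adjusted estimate = 56,318 / 1,300 = 43.3215 → 43.3%.

43.3%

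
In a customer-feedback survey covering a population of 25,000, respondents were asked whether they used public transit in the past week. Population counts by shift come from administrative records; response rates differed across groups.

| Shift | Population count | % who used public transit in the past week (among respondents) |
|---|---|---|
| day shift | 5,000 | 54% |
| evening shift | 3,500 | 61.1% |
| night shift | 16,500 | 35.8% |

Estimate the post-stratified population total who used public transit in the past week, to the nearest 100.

10,700

Estimated count per cell = population count × respondent percentage:
  day shift: 5,000 × 54% = 2700
  evening shift: 3,500 × 61.1% = 2138.5
  night shift: 16,500 × 35.8% = 5907
Estimated total = 10745.5 → 10,700.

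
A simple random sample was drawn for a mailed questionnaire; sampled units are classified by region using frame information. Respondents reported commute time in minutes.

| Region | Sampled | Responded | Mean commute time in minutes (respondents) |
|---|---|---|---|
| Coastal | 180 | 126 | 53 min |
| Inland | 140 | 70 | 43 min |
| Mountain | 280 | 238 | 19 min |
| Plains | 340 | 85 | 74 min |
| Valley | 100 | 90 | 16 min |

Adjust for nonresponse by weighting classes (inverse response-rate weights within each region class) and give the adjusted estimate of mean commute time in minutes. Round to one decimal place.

Response rates by class: Coastal 126/180 = 70%, Inland 70/140 = 50%, Mountain 238/280 = 85%, Plains 85/340 = 25%, Valley 90/100 = 90%.
Inverse-response-rate weighting restores each class to its sampled count, so class totals weight by n_sampled:
  Coastal: 180 × 53 = 9540
  Inland: 140 × 43 = 6020
  Mountain: 280 × 19 = 5320
  Plains: 340 × 74 = 25,160
  Valley: 100 × 16 = 1600
Adjusted estimate = 47,640 / 1,040 = 45.8077 → 45.8.

45.8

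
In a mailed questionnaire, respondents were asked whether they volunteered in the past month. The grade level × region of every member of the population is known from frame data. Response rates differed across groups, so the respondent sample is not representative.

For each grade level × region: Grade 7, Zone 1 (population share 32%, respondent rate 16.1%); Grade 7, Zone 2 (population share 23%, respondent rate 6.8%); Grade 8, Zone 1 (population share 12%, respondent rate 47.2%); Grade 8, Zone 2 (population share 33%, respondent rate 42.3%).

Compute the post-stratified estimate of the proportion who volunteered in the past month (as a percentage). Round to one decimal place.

26.3%

Each cell contributes population-share × respondent value:
  Grade 7, Zone 1: 0.32 × 16.1 = 5.152
  Grade 7, Zone 2: 0.23 × 6.8 = 1.564
  Grade 8, Zone 1: 0.12 × 47.2 = 5.664
  Grade 8, Zone 2: 0.33 × 42.3 = 13.959
Post-stratified estimate = 26.339 → 26.3%.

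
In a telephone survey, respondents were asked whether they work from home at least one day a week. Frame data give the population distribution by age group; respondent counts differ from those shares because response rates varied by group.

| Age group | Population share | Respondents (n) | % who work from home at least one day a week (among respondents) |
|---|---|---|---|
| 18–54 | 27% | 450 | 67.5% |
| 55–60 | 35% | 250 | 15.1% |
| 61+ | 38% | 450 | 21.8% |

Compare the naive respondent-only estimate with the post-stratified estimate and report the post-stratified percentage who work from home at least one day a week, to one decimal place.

31.8%

Unadjusted (pooled respondent) estimate weights by respondent counts:
  (450/1150)×67.5 + (250/1150)×15.1 + (450/1150)×21.8 = 38.2261%
Post-stratifying to population shares instead:
  0.27×67.5 + 0.35×15.1 + 0.38×21.8 = 31.794%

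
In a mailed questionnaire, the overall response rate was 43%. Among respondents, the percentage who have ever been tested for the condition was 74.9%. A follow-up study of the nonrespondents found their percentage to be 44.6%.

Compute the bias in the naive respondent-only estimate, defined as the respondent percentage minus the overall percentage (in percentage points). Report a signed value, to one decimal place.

Nonresponse fraction = 1 − 0.43 = 0.57.
Bias = (nonresponse fraction) × (respondent percentage − nonrespondent percentage)
     = 0.57 × (74.9 − 44.6) = 0.57 × 30.3 = 17.271.

+17.3 percentage points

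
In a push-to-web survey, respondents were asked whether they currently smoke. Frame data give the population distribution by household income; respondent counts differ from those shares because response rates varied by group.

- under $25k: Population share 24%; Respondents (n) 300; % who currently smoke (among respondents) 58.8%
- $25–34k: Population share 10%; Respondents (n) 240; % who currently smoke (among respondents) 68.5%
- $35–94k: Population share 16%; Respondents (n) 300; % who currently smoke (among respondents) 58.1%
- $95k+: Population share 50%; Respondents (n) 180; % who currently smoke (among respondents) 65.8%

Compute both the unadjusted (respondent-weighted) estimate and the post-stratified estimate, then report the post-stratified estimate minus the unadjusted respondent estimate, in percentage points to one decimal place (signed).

+1.0 percentage points

Without adjustment, the pooled respondent share is:
  (300/1020)×58.8 + (240/1020)×68.5 + (300/1020)×58.1 + (180/1020)×65.8 = 62.1118%
Reweighting by population household income shares:
  0.24×58.8 + 0.1×68.5 + 0.16×58.1 + 0.5×65.8 = 63.158%
Difference = 63.158 − 62.1118 = 1.0462 pp.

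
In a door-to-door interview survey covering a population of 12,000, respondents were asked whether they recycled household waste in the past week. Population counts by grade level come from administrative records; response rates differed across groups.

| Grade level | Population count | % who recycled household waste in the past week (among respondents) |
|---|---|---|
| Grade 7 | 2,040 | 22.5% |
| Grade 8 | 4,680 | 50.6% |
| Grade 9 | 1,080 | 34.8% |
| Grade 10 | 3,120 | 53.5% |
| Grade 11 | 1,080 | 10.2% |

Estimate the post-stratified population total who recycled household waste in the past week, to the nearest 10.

4,980

Estimated count per cell = population count × respondent percentage:
  Grade 7: 2,040 × 22.5% = 459
  Grade 8: 4,680 × 50.6% = 2368.08
  Grade 9: 1,080 × 34.8% = 375.84
  Grade 10: 3,120 × 53.5% = 1669.2
  Grade 11: 1,080 × 10.2% = 110.16
Estimated total = 4982.28 → 4,980.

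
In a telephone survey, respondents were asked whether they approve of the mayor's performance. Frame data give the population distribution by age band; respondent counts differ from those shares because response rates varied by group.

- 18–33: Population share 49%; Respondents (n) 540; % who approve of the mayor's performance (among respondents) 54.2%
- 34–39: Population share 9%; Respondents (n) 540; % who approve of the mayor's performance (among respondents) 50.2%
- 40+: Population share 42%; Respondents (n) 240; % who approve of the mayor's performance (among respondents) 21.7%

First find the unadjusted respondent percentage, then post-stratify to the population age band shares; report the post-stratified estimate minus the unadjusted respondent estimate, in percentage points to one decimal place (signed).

Unadjusted (pooled respondent) estimate weights by respondent counts:
  (540/1320)×54.2 + (540/1320)×50.2 + (240/1320)×21.7 = 46.6545%
Post-stratifying to population shares instead:
  0.49×54.2 + 0.09×50.2 + 0.42×21.7 = 40.19%
Difference = 40.19 − 46.6545 = -6.4645 pp.

-6.5 percentage points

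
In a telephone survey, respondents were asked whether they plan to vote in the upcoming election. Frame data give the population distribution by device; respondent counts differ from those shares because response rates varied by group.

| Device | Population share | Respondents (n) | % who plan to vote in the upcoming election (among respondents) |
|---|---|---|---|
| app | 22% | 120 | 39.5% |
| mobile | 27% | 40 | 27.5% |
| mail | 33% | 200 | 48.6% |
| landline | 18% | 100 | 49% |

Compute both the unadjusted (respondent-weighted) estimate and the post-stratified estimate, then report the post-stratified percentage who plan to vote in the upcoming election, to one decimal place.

41.0%

Naive respondent-only estimate (weights = respondent counts):
  (120/460)×39.5 + (40/460)×27.5 + (200/460)×48.6 + (100/460)×49 = 44.4783%
Post-stratified estimate weights by population shares:
  0.22×39.5 + 0.27×27.5 + 0.33×48.6 + 0.18×49 = 40.973%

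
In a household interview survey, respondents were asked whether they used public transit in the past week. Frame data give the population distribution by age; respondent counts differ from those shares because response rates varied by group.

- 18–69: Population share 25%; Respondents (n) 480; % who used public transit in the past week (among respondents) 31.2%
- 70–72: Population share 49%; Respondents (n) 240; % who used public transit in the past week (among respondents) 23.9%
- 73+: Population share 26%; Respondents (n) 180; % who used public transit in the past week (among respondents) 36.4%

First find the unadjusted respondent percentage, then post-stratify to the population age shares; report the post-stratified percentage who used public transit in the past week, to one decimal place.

29.0%

Naive respondent-only estimate (weights = respondent counts):
  (480/900)×31.2 + (240/900)×23.9 + (180/900)×36.4 = 30.2933%
Post-stratifying to population shares instead:
  0.25×31.2 + 0.49×23.9 + 0.26×36.4 = 28.975%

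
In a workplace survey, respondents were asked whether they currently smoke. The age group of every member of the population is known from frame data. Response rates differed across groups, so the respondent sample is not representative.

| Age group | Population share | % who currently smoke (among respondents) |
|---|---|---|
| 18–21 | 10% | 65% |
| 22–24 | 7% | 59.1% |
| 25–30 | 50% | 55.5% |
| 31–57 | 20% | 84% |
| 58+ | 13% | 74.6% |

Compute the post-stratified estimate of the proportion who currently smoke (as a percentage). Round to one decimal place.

64.9%

Post-stratification weights by population share, not respondent share:
  18–21: 0.1 × 65 = 6.5
  22–24: 0.07 × 59.1 = 4.137
  25–30: 0.5 × 55.5 = 27.75
  31–57: 0.2 × 84 = 16.8
  58+: 0.13 × 74.6 = 9.698
Post-stratified estimate = 64.885 → 64.9%.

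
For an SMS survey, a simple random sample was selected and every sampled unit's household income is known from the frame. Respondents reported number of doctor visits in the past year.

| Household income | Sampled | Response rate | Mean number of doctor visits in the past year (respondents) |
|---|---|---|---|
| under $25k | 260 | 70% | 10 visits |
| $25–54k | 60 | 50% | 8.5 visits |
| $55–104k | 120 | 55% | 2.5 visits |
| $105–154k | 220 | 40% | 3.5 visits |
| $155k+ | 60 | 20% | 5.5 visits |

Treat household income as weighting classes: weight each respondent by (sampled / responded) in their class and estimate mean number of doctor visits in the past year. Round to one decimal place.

With weight = n_sampled/n_responded per class, the weighted class total is n_sampled:
  under $25k: 260 × 10 = 2600
  $25–54k: 60 × 8.5 = 510
  $55–104k: 120 × 2.5 = 300
  $105–154k: 220 × 3.5 = 770
  $155k+: 60 × 5.5 = 330
Adjusted estimate = 4510 / 720 = 6.26389 → 6.3.

6.3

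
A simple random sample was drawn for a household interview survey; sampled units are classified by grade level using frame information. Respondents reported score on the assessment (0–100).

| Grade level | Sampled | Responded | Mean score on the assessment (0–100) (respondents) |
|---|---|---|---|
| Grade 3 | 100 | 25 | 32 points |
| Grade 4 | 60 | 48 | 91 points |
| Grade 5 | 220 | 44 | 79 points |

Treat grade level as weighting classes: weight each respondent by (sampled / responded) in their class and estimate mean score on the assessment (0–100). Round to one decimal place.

Class response rates: Grade 3 25/100 = 25%, Grade 4 48/60 = 80%, Grade 5 44/220 = 20%.
Inverse-response-rate weighting restores each class to its sampled count, so class totals weight by n_sampled:
  Grade 3: 100 × 32 = 3200
  Grade 4: 60 × 91 = 5460
  Grade 5: 220 × 79 = 17,380
Adjusted estimate = 26,040 / 380 = 68.5263 → 68.5.

68.5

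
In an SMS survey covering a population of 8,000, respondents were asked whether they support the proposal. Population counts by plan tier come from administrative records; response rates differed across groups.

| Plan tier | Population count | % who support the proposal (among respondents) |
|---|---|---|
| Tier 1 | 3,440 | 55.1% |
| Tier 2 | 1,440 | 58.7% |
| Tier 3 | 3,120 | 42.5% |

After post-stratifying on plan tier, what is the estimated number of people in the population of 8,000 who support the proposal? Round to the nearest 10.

Each cell contributes its population count × the respondent rate:
  Tier 1: 3,440 × 55.1% = 1895.44
  Tier 2: 1,440 × 58.7% = 845.28
  Tier 3: 3,120 × 42.5% = 1326
Estimated total = 4066.72 → 4,070.

4,070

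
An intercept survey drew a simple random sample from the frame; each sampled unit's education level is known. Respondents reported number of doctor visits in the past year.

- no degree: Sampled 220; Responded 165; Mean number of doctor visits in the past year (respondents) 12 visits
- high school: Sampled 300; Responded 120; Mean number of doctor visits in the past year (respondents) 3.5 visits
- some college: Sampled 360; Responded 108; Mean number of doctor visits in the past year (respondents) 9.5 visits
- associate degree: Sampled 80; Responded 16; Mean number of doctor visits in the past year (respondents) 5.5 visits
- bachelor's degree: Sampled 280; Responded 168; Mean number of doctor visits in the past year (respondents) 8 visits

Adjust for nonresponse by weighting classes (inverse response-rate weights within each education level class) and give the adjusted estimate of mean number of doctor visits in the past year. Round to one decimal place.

7.9

Class response rates: no degree 165/220 = 75%, high school 120/300 = 40%, some college 108/360 = 30%, associate degree 16/80 = 20%, bachelor's degree 168/280 = 60%.
With weight = n_sampled/n_responded per class, the weighted class total is n_sampled:
  no degree: 220 × 12 = 2640
  high school: 300 × 3.5 = 1050
  some college: 360 × 9.5 = 3420
  associate degree: 80 × 5.5 = 440
  bachelor's degree: 280 × 8 = 2240
Adjusted estimate = 9790 / 1,240 = 7.89516 → 7.9.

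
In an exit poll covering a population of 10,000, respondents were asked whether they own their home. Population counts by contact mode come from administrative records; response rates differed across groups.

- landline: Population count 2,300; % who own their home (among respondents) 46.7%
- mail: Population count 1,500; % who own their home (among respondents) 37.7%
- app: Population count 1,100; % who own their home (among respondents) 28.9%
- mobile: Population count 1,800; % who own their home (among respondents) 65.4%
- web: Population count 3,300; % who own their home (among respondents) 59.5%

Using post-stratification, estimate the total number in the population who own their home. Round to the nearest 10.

Each cell contributes its population count × the respondent rate:
  landline: 2,300 × 46.7% = 1074.1
  mail: 1,500 × 37.7% = 565.5
  app: 1,100 × 28.9% = 317.9
  mobile: 1,800 × 65.4% = 1177.2
  web: 3,300 × 59.5% = 1963.5
Estimated total = 5098.2 → 5,100.

5,100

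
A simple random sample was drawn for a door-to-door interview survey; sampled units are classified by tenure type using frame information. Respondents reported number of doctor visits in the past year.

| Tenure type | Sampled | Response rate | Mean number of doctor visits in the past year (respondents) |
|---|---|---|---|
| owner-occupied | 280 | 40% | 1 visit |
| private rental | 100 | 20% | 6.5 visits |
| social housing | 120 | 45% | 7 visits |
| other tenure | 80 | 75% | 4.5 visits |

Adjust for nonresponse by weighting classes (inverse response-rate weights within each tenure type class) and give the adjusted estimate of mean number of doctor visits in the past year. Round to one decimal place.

3.7

Inverse-response-rate weighting restores each class to its sampled count, so class totals weight by n_sampled:
  owner-occupied: 280 × 1 = 280
  private rental: 100 × 6.5 = 650
  social housing: 120 × 7 = 840
  other tenure: 80 × 4.5 = 360
Adjusted estimate = 2130 / 580 = 3.67241 → 3.7.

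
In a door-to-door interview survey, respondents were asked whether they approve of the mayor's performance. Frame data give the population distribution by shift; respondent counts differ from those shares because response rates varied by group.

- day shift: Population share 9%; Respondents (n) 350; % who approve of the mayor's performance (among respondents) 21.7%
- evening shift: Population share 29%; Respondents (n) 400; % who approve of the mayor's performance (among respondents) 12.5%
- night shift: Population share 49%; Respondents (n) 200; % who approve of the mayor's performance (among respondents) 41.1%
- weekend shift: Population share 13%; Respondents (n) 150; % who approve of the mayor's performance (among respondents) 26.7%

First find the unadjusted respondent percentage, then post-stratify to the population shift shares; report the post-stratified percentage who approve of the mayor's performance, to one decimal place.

Naive respondent-only estimate (weights = respondent counts):
  (350/1100)×21.7 + (400/1100)×12.5 + (200/1100)×41.1 + (150/1100)×26.7 = 22.5636%
Post-stratifying to population shares instead:
  0.09×21.7 + 0.29×12.5 + 0.49×41.1 + 0.13×26.7 = 29.188%

29.2%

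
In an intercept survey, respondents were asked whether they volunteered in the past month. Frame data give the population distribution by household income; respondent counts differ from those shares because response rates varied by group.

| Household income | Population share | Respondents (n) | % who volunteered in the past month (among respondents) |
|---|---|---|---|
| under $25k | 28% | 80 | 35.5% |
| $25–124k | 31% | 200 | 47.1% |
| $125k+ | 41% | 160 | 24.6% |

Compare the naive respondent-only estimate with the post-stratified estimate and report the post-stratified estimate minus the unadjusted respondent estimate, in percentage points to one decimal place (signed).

Without adjustment, the pooled respondent share is:
  (80/440)×35.5 + (200/440)×47.1 + (160/440)×24.6 = 36.8091%
Reweighting by population household income shares:
  0.28×35.5 + 0.31×47.1 + 0.41×24.6 = 34.627%
Difference = 34.627 − 36.8091 = -2.1821 pp.

-2.2 percentage points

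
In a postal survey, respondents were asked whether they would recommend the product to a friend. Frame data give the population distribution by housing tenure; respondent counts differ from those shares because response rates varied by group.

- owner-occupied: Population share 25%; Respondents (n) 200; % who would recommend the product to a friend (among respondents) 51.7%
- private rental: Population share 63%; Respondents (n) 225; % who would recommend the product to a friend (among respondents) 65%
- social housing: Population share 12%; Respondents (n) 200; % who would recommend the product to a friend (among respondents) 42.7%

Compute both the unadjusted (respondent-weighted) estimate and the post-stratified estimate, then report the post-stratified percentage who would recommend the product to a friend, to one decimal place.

Without adjustment, the pooled respondent share is:
  (200/625)×51.7 + (225/625)×65 + (200/625)×42.7 = 53.608%
Post-stratifying to population shares instead:
  0.25×51.7 + 0.63×65 + 0.12×42.7 = 58.999%

59.0%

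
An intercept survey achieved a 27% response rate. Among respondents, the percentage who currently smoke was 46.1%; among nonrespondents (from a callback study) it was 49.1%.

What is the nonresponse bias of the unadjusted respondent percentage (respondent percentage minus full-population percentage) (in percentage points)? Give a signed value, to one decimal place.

-2.2 percentage points

Nonresponse fraction = 1 − 0.27 = 0.73.
Bias = (nonresponse fraction) × (respondent percentage − nonrespondent percentage)
     = 0.73 × (46.1 − 49.1) = 0.73 × -3 = -2.19.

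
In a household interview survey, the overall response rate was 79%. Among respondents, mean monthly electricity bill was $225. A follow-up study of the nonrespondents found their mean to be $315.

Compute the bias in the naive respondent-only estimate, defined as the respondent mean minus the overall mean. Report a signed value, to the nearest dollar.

Nonresponse fraction = 1 − 0.79 = 0.21.
Bias = (nonresponse fraction) × (respondent mean − nonrespondent mean)
     = 0.21 × (225 − 315) = 0.21 × -90 = -18.9.

-$19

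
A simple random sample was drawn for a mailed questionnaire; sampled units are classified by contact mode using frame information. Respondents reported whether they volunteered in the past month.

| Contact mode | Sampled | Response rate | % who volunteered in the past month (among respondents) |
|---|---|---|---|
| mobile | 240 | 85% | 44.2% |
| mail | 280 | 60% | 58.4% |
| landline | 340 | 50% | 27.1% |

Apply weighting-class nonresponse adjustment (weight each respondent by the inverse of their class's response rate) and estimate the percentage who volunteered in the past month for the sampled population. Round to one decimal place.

Weighting each respondent by the inverse class response rate inflates each class back to its sampled size, so the class weight is n_sampled:
  mobile: 240 × 44.2 = 10,608
  mail: 280 × 58.4 = 16,352
  landline: 340 × 27.1 = 9214
Adjusted estimate = 36,174 / 860 = 42.0628 → 42.1%.

42.1%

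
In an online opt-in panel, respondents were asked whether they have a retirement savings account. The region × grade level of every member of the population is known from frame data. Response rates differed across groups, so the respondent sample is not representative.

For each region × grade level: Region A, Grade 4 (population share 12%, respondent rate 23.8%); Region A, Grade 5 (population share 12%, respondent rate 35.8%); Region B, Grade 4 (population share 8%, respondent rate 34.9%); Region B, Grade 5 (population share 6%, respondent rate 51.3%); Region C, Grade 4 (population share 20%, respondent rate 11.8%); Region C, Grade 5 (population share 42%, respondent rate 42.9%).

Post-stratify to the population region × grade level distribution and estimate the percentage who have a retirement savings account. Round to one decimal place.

33.4%

Weight each group's respondent value by its population share:
  Region A, Grade 4: 0.12 × 23.8 = 2.856
  Region A, Grade 5: 0.12 × 35.8 = 4.296
  Region B, Grade 4: 0.08 × 34.9 = 2.792
  Region B, Grade 5: 0.06 × 51.3 = 3.078
  Region C, Grade 4: 0.2 × 11.8 = 2.36
  Region C, Grade 5: 0.42 × 42.9 = 18.018
Post-stratified estimate = 33.4 → 33.4%.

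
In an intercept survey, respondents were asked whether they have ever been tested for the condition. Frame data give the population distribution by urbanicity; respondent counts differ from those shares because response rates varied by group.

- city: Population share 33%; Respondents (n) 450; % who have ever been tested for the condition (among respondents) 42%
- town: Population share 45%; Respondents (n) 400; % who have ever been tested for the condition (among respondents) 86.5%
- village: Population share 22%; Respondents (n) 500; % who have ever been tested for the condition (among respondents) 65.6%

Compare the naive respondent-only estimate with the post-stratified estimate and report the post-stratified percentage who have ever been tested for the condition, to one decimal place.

67.2%

Naive respondent-only estimate (weights = respondent counts):
  (450/1350)×42 + (400/1350)×86.5 + (500/1350)×65.6 = 63.9259%
Post-stratified estimate weights by population shares:
  0.33×42 + 0.45×86.5 + 0.22×65.6 = 67.217%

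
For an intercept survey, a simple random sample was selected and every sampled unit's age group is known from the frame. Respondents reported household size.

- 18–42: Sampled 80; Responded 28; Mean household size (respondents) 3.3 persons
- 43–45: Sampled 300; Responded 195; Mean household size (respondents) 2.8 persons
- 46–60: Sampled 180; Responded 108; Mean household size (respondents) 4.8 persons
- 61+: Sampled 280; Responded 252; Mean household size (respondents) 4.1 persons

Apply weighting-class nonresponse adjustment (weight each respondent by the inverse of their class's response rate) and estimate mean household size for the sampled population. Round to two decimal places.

3.71

Response rates by class: 18–42 28/80 = 35%, 43–45 195/300 = 65%, 46–60 108/180 = 60%, 61+ 252/280 = 90%.
Inverse-response-rate weighting restores each class to its sampled count, so class totals weight by n_sampled:
  18–42: 80 × 3.3 = 264
  43–45: 300 × 2.8 = 840
  46–60: 180 × 4.8 = 864
  61+: 280 × 4.1 = 1148
Adjusted estimate = 3116 / 840 = 3.70952 → 3.71.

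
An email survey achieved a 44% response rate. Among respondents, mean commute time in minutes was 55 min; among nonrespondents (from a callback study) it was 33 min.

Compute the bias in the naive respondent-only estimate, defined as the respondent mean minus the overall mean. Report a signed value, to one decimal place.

Nonresponse fraction = 1 − 0.44 = 0.56.
Bias = (nonresponse fraction) × (respondent mean − nonrespondent mean)
     = 0.56 × (55 − 33) = 0.56 × 22 = 12.32.

+12.3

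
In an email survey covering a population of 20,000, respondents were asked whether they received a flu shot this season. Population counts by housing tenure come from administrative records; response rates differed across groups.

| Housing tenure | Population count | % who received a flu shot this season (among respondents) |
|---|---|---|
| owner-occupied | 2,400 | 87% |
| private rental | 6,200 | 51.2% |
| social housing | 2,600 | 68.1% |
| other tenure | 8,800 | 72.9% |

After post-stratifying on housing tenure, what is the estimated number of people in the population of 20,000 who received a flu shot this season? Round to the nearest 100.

Estimated count per cell = population count × respondent percentage:
  owner-occupied: 2,400 × 87% = 2088
  private rental: 6,200 × 51.2% = 3174.4
  social housing: 2,600 × 68.1% = 1770.6
  other tenure: 8,800 × 72.9% = 6415.2
Estimated total = 13448.2 → 13,400.

13,400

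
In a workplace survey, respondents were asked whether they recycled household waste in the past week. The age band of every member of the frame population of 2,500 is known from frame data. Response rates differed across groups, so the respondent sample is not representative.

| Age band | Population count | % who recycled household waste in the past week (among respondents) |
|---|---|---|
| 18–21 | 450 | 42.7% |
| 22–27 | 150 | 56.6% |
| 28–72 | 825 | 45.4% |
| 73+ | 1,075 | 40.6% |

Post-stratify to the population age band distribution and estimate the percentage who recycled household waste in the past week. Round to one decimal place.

43.5%

Post-stratification weights by population share, not respondent share:
  18–21: (450/2,500) × 42.7 = 7.686
  22–27: (150/2,500) × 56.6 = 3.396
  28–72: (825/2,500) × 45.4 = 14.982
  73+: (1,075/2,500) × 40.6 = 17.458
Post-stratified estimate = 43.522 → 43.5%.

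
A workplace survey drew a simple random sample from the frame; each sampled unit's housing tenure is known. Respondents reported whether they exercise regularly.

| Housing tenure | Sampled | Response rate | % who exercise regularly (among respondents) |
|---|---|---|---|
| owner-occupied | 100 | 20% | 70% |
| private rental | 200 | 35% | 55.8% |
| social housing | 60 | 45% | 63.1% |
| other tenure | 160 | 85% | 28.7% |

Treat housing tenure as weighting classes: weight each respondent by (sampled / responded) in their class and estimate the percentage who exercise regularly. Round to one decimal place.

Weighting each respondent by the inverse class response rate inflates each class back to its sampled size, so the class weight is n_sampled:
  owner-occupied: 100 × 70 = 7000
  private rental: 200 × 55.8 = 11,160
  social housing: 60 × 63.1 = 3786
  other tenure: 160 × 28.7 = 4592
Adjusted estimate = 26,538 / 520 = 51.0346 → 51.0%.

51.0%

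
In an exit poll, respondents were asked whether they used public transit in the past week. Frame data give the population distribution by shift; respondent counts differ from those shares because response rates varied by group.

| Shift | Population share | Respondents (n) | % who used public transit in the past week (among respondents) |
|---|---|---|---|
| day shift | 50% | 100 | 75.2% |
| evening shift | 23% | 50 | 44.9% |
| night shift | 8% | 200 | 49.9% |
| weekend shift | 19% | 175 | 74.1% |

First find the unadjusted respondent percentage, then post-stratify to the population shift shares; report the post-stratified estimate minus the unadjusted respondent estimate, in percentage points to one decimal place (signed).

Without adjustment, the pooled respondent share is:
  (100/525)×75.2 + (50/525)×44.9 + (200/525)×49.9 + (175/525)×74.1 = 62.3095%
Reweighting by population shift shares:
  0.5×75.2 + 0.23×44.9 + 0.08×49.9 + 0.19×74.1 = 65.998%
Difference = 65.998 − 62.3095 = 3.6885 pp.

+3.7 percentage points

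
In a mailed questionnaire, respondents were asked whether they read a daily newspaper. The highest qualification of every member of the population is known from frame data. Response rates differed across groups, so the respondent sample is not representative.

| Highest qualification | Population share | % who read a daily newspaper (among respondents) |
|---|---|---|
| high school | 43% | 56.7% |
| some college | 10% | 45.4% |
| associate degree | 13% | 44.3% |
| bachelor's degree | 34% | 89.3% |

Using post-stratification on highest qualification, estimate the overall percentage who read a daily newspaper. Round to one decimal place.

Each cell contributes population-share × respondent value:
  high school: 0.43 × 56.7 = 24.381
  some college: 0.1 × 45.4 = 4.54
  associate degree: 0.13 × 44.3 = 5.759
  bachelor's degree: 0.34 × 89.3 = 30.362
Post-stratified estimate = 65.042 → 65.0%.

65.0%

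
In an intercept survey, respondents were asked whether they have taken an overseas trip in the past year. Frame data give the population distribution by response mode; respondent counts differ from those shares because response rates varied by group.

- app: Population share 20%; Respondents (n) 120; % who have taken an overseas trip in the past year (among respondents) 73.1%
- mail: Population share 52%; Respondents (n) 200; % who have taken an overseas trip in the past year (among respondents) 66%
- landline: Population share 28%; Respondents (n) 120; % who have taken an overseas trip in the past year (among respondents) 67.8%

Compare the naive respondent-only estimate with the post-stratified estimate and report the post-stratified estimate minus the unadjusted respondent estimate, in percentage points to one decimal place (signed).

Unadjusted (pooled respondent) estimate weights by respondent counts:
  (120/440)×73.1 + (200/440)×66 + (120/440)×67.8 = 68.4273%
Post-stratified estimate weights by population shares:
  0.2×73.1 + 0.52×66 + 0.28×67.8 = 67.924%
Difference = 67.924 − 68.4273 = -0.5033 pp.

-0.5 percentage points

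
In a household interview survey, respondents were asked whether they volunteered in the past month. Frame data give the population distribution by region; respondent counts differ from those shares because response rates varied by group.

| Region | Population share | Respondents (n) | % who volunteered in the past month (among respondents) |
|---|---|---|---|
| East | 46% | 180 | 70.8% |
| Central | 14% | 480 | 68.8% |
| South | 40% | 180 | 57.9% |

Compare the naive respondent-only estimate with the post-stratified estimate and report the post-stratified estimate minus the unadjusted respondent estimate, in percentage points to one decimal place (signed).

Without adjustment, the pooled respondent share is:
  (180/840)×70.8 + (480/840)×68.8 + (180/840)×57.9 = 66.8929%
Post-stratified estimate weights by population shares:
  0.46×70.8 + 0.14×68.8 + 0.4×57.9 = 65.36%
Difference = 65.36 − 66.8929 = -1.5329 pp.

-1.5 percentage points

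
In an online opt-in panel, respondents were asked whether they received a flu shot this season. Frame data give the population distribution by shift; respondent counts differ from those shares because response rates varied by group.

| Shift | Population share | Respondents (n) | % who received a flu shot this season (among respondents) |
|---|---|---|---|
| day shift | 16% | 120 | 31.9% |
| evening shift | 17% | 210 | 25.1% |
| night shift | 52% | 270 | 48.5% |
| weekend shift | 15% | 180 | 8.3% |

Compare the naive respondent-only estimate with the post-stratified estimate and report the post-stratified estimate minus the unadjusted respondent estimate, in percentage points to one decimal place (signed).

+5.5 percentage points

Naive respondent-only estimate (weights = respondent counts):
  (120/780)×31.9 + (210/780)×25.1 + (270/780)×48.5 + (180/780)×8.3 = 30.3692%
Post-stratified estimate weights by population shares:
  0.16×31.9 + 0.17×25.1 + 0.52×48.5 + 0.15×8.3 = 35.836%
Difference = 35.836 − 30.3692 = 5.4668 pp.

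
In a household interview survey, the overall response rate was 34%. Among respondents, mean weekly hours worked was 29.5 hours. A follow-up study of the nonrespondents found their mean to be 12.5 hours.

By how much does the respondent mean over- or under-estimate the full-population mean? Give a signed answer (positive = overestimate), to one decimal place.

+11.2

Nonresponse fraction = 1 − 0.34 = 0.66.
Bias = (nonresponse fraction) × (respondent mean − nonrespondent mean)
     = 0.66 × (29.5 − 12.5) = 0.66 × 17 = 11.22.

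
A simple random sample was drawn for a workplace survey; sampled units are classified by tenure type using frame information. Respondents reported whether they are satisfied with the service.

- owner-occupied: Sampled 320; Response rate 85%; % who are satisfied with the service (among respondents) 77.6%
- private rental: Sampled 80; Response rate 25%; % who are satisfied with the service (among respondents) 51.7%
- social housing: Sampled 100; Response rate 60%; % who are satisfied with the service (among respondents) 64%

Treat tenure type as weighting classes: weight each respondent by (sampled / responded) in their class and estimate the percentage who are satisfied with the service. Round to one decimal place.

70.7%

Each respondent's weight = sampled/responded in their class; summing within a class gives n_sampled, so:
  owner-occupied: 320 × 77.6 = 24,832
  private rental: 80 × 51.7 = 4136
  social housing: 100 × 64 = 6400
Adjusted estimate = 35,368 / 500 = 70.736 → 70.7%.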